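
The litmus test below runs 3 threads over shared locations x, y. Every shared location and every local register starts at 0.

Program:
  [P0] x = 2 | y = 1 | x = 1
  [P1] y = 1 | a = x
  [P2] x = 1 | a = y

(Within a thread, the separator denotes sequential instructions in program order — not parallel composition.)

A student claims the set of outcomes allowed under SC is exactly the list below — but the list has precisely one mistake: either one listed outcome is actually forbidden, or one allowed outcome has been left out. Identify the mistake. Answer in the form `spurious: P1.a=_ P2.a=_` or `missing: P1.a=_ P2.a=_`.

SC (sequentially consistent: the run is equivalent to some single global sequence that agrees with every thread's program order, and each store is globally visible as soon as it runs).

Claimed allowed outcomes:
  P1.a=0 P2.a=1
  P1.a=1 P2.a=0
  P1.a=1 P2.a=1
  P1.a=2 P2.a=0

missing: P1.a=2 P2.a=1

outcome vector order: (P1.a,P2.a)
SC (5): (0,1), (1,0), (1,1), (2,0), (2,1)
SC∖claimed = {(2,1)}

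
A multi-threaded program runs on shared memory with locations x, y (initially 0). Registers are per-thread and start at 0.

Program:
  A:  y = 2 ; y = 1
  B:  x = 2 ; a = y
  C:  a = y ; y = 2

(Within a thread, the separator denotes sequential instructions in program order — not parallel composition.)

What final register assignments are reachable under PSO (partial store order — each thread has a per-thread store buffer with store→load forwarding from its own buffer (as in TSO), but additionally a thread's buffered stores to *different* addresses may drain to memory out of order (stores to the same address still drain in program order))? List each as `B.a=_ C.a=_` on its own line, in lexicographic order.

B.a=0 C.a=0
B.a=0 C.a=1
B.a=0 C.a=2
B.a=1 C.a=0
B.a=1 C.a=1
B.a=1 C.a=2
B.a=2 C.a=0
B.a=2 C.a=1
B.a=2 C.a=2

outcome vector order: (B.a,C.a)
|PSO outcomes| = 9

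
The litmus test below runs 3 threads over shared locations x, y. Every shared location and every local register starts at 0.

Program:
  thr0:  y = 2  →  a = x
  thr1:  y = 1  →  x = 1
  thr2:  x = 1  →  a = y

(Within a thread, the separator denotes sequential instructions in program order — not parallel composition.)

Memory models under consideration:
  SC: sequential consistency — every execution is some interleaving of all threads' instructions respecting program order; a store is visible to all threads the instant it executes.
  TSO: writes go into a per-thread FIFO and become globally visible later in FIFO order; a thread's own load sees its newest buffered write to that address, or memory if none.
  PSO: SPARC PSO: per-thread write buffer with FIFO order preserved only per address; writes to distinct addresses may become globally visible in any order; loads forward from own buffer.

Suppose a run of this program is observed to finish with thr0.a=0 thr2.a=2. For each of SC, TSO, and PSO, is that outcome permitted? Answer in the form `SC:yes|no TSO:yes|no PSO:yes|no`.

outcome vector order: (thr0.a,thr2.a)
[SC] allowed = {01, 02, 10, 11, 12}
[TSO] allowed = {00, 01, 02, 10, 11, 12}
[PSO] allowed = {00, 01, 02, 10, 11, 12}
target 02 ∈ {SC,TSO,PSO}

SC:yes TSO:yes PSO:yes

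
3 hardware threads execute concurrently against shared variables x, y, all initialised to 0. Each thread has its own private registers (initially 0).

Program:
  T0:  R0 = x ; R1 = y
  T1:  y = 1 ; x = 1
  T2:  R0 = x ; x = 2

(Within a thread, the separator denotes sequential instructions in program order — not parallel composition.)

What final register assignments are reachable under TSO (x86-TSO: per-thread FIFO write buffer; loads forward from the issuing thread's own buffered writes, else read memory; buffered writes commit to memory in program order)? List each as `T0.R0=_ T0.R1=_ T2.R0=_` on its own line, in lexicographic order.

T0.R0=0 T0.R1=0 T2.R0=0
T0.R0=0 T0.R1=0 T2.R0=1
T0.R0=0 T0.R1=1 T2.R0=0
T0.R0=0 T0.R1=1 T2.R0=1
T0.R0=1 T0.R1=1 T2.R0=0
T0.R0=1 T0.R1=1 T2.R0=1
T0.R0=2 T0.R1=0 T2.R0=0
T0.R0=2 T0.R1=1 T2.R0=0
T0.R0=2 T0.R1=1 T2.R0=1

outcome vector order: (T0.R0,T0.R1,T2.R0)
|TSO outcomes| = 9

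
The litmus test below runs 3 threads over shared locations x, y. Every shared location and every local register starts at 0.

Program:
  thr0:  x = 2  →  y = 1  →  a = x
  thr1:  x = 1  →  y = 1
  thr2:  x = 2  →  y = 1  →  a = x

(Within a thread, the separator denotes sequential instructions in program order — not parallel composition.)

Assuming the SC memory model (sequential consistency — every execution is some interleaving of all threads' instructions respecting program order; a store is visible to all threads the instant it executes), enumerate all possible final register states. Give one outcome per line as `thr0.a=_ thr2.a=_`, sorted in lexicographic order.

outcome vector order: (thr0.a,thr2.a)
|SC outcomes| = 4

thr0.a=1 thr2.a=1
thr0.a=1 thr2.a=2
thr0.a=2 thr2.a=1
thr0.a=2 thr2.a=2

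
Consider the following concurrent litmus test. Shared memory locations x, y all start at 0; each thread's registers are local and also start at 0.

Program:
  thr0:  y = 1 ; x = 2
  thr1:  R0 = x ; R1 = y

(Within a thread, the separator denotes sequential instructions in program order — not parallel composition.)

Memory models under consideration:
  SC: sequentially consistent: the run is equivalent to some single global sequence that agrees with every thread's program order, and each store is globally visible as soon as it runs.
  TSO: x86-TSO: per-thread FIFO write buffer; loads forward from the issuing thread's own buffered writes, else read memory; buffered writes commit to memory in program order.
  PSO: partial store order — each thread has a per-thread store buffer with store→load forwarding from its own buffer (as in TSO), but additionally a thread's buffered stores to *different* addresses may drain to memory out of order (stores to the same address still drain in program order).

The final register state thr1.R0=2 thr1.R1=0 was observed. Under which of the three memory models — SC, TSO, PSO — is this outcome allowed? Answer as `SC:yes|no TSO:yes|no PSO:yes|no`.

SC:no TSO:no PSO:yes

outcome vector order: (thr1.R0,thr1.R1)
[SC] allowed = {(0,0), (0,1), (2,1)}
[TSO] allowed = {(0,0), (0,1), (2,1)}
[PSO] allowed = {(0,0), (0,1), (2,0), (2,1)}
target (2,0) ∈ {PSO}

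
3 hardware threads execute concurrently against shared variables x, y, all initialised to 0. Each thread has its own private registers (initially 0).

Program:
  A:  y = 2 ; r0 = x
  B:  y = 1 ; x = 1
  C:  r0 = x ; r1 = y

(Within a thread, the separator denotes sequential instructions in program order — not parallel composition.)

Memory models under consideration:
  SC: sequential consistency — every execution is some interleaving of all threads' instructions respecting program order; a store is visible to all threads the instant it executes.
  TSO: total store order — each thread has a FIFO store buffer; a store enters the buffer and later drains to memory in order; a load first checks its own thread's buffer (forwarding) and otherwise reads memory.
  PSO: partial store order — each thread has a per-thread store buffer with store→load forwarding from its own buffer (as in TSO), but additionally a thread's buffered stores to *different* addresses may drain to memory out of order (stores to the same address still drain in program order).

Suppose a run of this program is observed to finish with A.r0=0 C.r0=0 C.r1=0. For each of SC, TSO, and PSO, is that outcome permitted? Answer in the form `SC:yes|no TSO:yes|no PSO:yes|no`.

SC:yes TSO:yes PSO:yes

outcome vector order: (A.r0,C.r0,C.r1)
under SC → 0/0/0, 0/0/1, 0/0/2, 0/1/1, 0/1/2, 1/0/0, 1/0/1, 1/0/2, 1/1/1, 1/1/2
under TSO → 0/0/0, 0/0/1, 0/0/2, 0/1/1, 0/1/2, 1/0/0, 1/0/1, 1/0/2, 1/1/1, 1/1/2
under PSO → 0/0/0, 0/0/1, 0/0/2, 0/1/0, 0/1/1, 0/1/2, 1/0/0, 1/0/1, 1/0/2, 1/1/0, 1/1/1, 1/1/2
target 0/0/0 ∈ {SC,TSO,PSO}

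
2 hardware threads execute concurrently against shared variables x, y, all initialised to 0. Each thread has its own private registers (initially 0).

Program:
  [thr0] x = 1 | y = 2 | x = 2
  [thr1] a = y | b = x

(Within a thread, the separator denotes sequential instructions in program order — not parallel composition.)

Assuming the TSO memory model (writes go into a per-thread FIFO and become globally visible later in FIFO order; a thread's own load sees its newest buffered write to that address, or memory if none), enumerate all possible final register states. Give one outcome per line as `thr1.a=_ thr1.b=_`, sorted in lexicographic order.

thr1.a=0 thr1.b=0
thr1.a=0 thr1.b=1
thr1.a=0 thr1.b=2
thr1.a=2 thr1.b=1
thr1.a=2 thr1.b=2

outcome vector order: (thr1.a,thr1.b)
|TSO outcomes| = 5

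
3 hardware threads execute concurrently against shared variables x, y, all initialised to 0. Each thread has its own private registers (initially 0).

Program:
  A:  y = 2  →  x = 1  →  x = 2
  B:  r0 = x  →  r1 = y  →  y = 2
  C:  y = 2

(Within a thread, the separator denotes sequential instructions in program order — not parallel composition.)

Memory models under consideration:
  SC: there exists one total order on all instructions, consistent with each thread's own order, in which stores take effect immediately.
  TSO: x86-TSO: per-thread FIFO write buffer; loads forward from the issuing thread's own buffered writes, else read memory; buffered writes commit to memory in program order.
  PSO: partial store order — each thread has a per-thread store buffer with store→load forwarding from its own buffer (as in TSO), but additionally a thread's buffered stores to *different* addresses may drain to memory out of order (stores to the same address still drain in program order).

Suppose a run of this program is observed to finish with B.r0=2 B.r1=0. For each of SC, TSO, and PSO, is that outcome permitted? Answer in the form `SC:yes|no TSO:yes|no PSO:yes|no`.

SC:no TSO:no PSO:yes

outcome vector order: (B.r0,B.r1)
SC (4): 00 02 12 22
TSO (4): 00 02 12 22
PSO (6): 00 02 10 12 20 22
target 20 ∈ {PSO}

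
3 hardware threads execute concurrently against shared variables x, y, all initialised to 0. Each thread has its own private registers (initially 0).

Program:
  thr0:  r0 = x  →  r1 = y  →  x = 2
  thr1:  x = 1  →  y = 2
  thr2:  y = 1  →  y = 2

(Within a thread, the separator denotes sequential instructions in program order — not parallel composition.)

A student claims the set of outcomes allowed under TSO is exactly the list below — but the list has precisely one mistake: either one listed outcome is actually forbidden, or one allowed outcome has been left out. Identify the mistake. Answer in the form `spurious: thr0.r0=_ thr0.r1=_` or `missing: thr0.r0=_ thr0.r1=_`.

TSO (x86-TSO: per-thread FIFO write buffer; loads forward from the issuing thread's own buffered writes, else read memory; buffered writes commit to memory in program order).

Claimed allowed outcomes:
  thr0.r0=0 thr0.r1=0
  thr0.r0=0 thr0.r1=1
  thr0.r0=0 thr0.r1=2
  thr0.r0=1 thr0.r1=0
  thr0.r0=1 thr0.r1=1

outcome vector order: (thr0.r0,thr0.r1)
TSO: 6 outcomes — {<0 0> <0 1> <0 2> <1 0> <1 1> <1 2>}
TSO∖claimed = {<1 2>}

missing: thr0.r0=1 thr0.r1=2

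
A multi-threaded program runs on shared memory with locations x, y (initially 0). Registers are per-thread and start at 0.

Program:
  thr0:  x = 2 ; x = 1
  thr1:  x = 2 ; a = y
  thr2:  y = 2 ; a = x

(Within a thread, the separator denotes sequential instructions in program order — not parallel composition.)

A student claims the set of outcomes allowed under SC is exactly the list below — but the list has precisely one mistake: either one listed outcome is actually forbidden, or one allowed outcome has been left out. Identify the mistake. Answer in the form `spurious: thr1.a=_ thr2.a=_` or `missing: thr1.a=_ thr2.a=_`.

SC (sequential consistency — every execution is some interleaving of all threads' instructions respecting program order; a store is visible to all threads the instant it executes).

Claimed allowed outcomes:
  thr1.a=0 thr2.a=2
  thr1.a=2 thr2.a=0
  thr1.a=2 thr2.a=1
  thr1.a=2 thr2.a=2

missing: thr1.a=0 thr2.a=1

outcome vector order: (thr1.a,thr2.a)
SC (5): 01, 02, 20, 21, 22
SC∖claimed = {01}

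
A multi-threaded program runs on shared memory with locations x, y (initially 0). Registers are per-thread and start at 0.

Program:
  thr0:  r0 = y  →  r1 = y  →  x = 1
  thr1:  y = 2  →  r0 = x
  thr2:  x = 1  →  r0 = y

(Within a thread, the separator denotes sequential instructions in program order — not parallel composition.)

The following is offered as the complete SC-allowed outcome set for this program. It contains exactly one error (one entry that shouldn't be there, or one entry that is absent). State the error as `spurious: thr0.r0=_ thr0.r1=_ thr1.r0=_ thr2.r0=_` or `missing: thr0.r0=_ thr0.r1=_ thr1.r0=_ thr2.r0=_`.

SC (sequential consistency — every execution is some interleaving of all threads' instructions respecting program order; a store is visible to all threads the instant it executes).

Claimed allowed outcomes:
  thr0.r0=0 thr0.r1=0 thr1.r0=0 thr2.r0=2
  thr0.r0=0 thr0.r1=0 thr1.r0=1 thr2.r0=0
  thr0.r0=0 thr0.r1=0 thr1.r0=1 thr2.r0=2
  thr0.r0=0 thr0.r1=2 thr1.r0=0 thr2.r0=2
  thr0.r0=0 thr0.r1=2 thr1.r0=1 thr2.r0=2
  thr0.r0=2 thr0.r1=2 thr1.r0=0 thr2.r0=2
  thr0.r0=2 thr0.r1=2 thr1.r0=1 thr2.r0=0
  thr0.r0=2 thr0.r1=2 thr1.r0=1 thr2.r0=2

missing: thr0.r0=0 thr0.r1=2 thr1.r0=1 thr2.r0=0

outcome vector order: (thr0.r0,thr0.r1,thr1.r0,thr2.r0)
under SC → <0 0 0 2> <0 0 1 0> <0 0 1 2> <0 2 0 2> <0 2 1 0> <0 2 1 2> <2 2 0 2> <2 2 1 0> <2 2 1 2>
SC∖claimed = {<0 2 1 0>}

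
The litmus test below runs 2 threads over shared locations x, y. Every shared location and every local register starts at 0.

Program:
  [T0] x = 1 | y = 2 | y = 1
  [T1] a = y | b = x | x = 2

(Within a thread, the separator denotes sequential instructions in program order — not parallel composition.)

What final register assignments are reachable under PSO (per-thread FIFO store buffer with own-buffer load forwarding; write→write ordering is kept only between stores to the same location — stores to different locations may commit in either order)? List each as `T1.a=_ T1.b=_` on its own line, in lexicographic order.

outcome vector order: (T1.a,T1.b)
|PSO outcomes| = 6

T1.a=0 T1.b=0
T1.a=0 T1.b=1
T1.a=1 T1.b=0
T1.a=1 T1.b=1
T1.a=2 T1.b=0
T1.a=2 T1.b=1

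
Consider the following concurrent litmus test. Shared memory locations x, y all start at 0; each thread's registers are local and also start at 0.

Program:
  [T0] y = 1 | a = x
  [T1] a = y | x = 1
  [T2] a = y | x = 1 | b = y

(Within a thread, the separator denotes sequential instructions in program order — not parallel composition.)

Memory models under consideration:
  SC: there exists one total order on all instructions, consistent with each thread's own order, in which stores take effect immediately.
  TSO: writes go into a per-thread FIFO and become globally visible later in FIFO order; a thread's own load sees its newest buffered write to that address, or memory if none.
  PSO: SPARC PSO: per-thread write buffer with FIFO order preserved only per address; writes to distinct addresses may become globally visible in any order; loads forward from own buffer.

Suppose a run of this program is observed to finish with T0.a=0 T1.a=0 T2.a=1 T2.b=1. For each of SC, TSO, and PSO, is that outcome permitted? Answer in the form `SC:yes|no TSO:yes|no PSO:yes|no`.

SC:yes TSO:yes PSO:yes

outcome vector order: (T0.a,T1.a,T2.a,T2.b)
[SC] allowed = {0001; 0011; 0101; 0111; 1000; 1001; 1011; 1100; 1101; 1111}
[TSO] allowed = {0000; 0001; 0011; 0100; 0101; 0111; 1000; 1001; 1011; 1100; 1101; 1111}
[PSO] allowed = {0000; 0001; 0011; 0100; 0101; 0111; 1000; 1001; 1011; 1100; 1101; 1111}
target 0011 ∈ {SC,TSO,PSO}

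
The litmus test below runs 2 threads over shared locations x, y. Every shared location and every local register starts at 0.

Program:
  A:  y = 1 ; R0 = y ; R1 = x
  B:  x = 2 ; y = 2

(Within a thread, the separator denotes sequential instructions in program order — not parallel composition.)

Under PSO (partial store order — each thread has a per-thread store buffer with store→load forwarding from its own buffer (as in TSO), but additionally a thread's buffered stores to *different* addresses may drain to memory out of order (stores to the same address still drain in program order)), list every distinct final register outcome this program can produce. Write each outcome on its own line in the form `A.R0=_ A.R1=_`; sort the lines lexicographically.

outcome vector order: (A.R0,A.R1)
|PSO outcomes| = 4

A.R0=1 A.R1=0
A.R0=1 A.R1=2
A.R0=2 A.R1=0
A.R0=2 A.R1=2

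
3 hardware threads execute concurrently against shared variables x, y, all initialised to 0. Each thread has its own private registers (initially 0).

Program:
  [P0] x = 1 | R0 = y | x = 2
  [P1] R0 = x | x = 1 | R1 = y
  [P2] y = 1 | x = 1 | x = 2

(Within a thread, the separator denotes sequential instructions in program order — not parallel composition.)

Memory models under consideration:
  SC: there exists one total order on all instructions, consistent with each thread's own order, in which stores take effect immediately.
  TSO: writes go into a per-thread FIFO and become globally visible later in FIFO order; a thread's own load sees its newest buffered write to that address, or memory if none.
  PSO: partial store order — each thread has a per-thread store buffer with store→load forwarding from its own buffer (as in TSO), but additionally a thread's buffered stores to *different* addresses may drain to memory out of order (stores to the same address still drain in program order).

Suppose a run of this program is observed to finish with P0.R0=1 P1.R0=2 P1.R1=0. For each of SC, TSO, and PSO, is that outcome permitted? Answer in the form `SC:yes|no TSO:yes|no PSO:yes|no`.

SC:no TSO:no PSO:yes

outcome vector order: (P0.R0,P1.R0,P1.R1)
SC: 11 outcomes — {0/0/0 0/0/1 0/1/0 0/1/1 0/2/0 0/2/1 1/0/0 1/0/1 1/1/0 1/1/1 1/2/1}
TSO: 11 outcomes — {0/0/0 0/0/1 0/1/0 0/1/1 0/2/0 0/2/1 1/0/0 1/0/1 1/1/0 1/1/1 1/2/1}
PSO: 12 outcomes — {0/0/0 0/0/1 0/1/0 0/1/1 0/2/0 0/2/1 1/0/0 1/0/1 1/1/0 1/1/1 1/2/0 1/2/1}
target 1/2/0 ∈ {PSO}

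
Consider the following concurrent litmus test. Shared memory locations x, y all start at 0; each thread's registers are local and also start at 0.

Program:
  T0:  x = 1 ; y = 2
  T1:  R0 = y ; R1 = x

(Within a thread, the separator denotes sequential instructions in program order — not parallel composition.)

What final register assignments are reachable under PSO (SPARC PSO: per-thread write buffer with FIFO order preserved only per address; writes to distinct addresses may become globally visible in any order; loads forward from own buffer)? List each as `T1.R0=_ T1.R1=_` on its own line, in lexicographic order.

T1.R0=0 T1.R1=0
T1.R0=0 T1.R1=1
T1.R0=2 T1.R1=0
T1.R0=2 T1.R1=1

outcome vector order: (T1.R0,T1.R1)
|PSO outcomes| = 4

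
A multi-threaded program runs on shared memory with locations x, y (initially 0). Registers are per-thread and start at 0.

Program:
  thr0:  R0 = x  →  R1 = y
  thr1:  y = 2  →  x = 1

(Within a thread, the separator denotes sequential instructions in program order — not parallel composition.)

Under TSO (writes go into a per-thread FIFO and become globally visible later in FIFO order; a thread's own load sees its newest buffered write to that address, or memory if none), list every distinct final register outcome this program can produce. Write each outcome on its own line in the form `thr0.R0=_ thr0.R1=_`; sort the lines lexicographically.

thr0.R0=0 thr0.R1=0
thr0.R0=0 thr0.R1=2
thr0.R0=1 thr0.R1=2

outcome vector order: (thr0.R0,thr0.R1)
|TSO outcomes| = 3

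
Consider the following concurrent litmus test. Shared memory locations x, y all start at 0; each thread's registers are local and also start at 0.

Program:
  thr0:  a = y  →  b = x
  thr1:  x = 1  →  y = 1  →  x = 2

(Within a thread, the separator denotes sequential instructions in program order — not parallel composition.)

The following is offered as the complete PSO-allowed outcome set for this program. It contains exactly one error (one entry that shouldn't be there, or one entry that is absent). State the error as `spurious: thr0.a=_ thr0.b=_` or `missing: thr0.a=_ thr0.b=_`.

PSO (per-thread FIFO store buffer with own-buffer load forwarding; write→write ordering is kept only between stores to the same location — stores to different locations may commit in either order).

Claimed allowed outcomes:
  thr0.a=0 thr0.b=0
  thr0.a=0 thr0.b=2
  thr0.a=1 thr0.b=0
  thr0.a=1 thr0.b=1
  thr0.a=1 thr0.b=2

outcome vector order: (thr0.a,thr0.b)
[PSO] allowed = {0/0, 0/1, 0/2, 1/0, 1/1, 1/2}
PSO∖claimed = {0/1}

missing: thr0.a=0 thr0.b=1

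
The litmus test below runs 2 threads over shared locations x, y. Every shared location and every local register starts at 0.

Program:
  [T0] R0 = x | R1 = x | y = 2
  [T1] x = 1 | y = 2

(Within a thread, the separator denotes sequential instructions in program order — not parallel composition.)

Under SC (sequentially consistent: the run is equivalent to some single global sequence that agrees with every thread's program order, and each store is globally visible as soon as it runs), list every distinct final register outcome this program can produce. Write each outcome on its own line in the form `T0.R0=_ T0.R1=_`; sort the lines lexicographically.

outcome vector order: (T0.R0,T0.R1)
|SC outcomes| = 3

T0.R0=0 T0.R1=0
T0.R0=0 T0.R1=1
T0.R0=1 T0.R1=1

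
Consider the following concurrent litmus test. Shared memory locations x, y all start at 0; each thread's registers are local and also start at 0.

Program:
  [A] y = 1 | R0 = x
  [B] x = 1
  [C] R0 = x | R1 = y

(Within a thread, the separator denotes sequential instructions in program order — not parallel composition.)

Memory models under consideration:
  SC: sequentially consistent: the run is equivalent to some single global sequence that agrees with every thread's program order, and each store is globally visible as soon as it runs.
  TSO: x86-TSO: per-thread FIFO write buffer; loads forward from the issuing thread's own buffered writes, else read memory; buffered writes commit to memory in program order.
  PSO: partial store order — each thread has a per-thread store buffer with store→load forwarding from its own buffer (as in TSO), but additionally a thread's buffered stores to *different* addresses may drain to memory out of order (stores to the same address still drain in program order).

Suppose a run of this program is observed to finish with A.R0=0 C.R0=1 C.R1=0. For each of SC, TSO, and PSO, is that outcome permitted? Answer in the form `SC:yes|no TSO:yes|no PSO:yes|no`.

outcome vector order: (A.R0,C.R0,C.R1)
SC: 7 outcomes — {000, 001, 011, 100, 101, 110, 111}
TSO: 8 outcomes — {000, 001, 010, 011, 100, 101, 110, 111}
PSO: 8 outcomes — {000, 001, 010, 011, 100, 101, 110, 111}
target 010 ∈ {TSO,PSO}

SC:no TSO:yes PSO:yes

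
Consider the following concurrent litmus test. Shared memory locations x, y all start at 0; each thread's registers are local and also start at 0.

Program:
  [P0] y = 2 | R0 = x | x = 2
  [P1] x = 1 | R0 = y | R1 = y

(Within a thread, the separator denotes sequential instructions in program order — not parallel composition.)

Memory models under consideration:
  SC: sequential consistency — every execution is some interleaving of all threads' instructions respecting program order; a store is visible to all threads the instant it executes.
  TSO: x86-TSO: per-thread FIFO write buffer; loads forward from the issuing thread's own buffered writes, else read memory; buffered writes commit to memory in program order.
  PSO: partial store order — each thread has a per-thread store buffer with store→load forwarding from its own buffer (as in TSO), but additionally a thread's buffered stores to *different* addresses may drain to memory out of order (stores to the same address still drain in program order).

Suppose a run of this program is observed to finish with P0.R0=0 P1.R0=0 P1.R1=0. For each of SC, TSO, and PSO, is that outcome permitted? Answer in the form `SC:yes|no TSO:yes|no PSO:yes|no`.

SC:no TSO:yes PSO:yes

outcome vector order: (P0.R0,P1.R0,P1.R1)
under SC → <0 2 2>; <1 0 0>; <1 0 2>; <1 2 2>
under TSO → <0 0 0>; <0 0 2>; <0 2 2>; <1 0 0>; <1 0 2>; <1 2 2>
under PSO → <0 0 0>; <0 0 2>; <0 2 2>; <1 0 0>; <1 0 2>; <1 2 2>
target <0 0 0> ∈ {TSO,PSO}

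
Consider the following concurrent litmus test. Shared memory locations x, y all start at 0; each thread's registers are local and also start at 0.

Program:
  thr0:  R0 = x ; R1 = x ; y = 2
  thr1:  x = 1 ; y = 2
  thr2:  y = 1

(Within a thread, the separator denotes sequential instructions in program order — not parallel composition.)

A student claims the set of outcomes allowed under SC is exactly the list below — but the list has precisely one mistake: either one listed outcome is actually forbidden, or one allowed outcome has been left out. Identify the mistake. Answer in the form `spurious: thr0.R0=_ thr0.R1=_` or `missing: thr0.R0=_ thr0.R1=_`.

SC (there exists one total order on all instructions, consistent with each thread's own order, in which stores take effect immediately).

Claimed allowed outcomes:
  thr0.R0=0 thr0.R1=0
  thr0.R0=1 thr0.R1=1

outcome vector order: (thr0.R0,thr0.R1)
under SC → <0 0>; <0 1>; <1 1>
SC∖claimed = {<0 1>}

missing: thr0.R0=0 thr0.R1=1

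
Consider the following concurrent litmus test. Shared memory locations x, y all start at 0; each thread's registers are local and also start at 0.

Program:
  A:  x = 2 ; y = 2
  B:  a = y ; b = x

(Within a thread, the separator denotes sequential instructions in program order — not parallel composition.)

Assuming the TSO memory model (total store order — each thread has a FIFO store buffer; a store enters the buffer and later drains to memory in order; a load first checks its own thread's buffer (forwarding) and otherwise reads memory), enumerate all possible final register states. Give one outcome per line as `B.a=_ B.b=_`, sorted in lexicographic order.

outcome vector order: (B.a,B.b)
|TSO outcomes| = 3

B.a=0 B.b=0
B.a=0 B.b=2
B.a=2 B.b=2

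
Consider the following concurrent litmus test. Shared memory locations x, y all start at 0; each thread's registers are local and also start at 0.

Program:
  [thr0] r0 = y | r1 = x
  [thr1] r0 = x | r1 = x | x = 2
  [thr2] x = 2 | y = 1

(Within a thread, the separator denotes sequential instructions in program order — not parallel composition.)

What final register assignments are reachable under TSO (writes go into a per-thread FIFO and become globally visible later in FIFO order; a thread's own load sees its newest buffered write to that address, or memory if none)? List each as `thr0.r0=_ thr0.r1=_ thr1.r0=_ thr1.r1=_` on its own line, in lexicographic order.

outcome vector order: (thr0.r0,thr0.r1,thr1.r0,thr1.r1)
|TSO outcomes| = 9

thr0.r0=0 thr0.r1=0 thr1.r0=0 thr1.r1=0
thr0.r0=0 thr0.r1=0 thr1.r0=0 thr1.r1=2
thr0.r0=0 thr0.r1=0 thr1.r0=2 thr1.r1=2
thr0.r0=0 thr0.r1=2 thr1.r0=0 thr1.r1=0
thr0.r0=0 thr0.r1=2 thr1.r0=0 thr1.r1=2
thr0.r0=0 thr0.r1=2 thr1.r0=2 thr1.r1=2
thr0.r0=1 thr0.r1=2 thr1.r0=0 thr1.r1=0
thr0.r0=1 thr0.r1=2 thr1.r0=0 thr1.r1=2
thr0.r0=1 thr0.r1=2 thr1.r0=2 thr1.r1=2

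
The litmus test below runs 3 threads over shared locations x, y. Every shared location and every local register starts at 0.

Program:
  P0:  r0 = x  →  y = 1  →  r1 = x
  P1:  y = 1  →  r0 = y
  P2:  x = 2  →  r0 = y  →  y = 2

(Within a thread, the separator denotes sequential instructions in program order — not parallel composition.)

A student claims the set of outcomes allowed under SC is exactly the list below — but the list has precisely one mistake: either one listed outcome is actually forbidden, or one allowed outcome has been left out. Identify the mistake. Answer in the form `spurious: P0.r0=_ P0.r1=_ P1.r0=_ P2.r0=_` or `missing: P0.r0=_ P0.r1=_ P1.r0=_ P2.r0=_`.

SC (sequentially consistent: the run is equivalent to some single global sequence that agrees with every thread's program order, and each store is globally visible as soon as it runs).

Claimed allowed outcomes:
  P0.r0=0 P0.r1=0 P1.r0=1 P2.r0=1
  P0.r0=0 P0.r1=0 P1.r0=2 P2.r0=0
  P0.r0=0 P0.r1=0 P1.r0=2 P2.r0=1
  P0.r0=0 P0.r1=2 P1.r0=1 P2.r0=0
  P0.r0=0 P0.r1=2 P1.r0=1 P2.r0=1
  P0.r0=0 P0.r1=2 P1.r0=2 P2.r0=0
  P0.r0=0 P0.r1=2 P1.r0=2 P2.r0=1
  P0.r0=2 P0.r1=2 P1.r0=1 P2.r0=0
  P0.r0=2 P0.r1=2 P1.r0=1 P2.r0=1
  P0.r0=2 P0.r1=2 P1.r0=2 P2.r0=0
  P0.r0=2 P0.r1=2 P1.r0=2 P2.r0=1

outcome vector order: (P0.r0,P0.r1,P1.r0,P2.r0)
under SC → <0 0 1 1> <0 0 2 1> <0 2 1 0> <0 2 1 1> <0 2 2 0> <0 2 2 1> <2 2 1 0> <2 2 1 1> <2 2 2 0> <2 2 2 1>
claimed∖SC = {<0 0 2 0>}

spurious: P0.r0=0 P0.r1=0 P1.r0=2 P2.r0=0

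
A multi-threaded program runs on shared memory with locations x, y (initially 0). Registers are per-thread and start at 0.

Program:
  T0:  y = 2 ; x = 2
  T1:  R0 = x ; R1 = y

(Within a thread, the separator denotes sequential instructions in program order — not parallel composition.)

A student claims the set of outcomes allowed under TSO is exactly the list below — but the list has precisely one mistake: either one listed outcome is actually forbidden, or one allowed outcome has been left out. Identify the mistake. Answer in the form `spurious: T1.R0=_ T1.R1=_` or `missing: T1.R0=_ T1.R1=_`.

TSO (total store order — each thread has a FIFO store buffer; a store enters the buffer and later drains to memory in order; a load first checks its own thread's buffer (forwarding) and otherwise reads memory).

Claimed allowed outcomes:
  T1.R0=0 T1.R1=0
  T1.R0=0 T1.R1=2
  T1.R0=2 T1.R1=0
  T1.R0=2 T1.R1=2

outcome vector order: (T1.R0,T1.R1)
[TSO] allowed = {<0 0>, <0 2>, <2 2>}
claimed∖TSO = {<2 0>}

spurious: T1.R0=2 T1.R1=0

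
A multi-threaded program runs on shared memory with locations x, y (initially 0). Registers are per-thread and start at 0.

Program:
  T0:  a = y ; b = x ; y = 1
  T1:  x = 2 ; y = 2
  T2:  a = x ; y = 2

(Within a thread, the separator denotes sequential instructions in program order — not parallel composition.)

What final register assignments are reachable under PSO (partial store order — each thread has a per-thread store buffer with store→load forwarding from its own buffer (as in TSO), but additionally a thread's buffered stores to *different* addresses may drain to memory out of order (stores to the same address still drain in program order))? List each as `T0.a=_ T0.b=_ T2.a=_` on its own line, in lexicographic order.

T0.a=0 T0.b=0 T2.a=0
T0.a=0 T0.b=0 T2.a=2
T0.a=0 T0.b=2 T2.a=0
T0.a=0 T0.b=2 T2.a=2
T0.a=2 T0.b=0 T2.a=0
T0.a=2 T0.b=0 T2.a=2
T0.a=2 T0.b=2 T2.a=0
T0.a=2 T0.b=2 T2.a=2

outcome vector order: (T0.a,T0.b,T2.a)
|PSO outcomes| = 8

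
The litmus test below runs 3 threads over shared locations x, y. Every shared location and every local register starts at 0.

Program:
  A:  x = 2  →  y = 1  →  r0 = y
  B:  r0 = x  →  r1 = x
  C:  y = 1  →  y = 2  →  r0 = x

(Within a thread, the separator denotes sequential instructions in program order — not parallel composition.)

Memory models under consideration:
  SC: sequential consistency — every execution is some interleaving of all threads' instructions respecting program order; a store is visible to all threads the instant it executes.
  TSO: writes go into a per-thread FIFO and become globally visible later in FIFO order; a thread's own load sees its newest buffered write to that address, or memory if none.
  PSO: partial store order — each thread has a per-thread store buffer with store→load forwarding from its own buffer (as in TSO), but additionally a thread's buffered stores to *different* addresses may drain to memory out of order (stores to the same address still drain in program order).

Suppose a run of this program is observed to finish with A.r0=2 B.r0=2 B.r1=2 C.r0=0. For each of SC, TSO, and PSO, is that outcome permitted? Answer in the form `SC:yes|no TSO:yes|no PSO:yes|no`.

outcome vector order: (A.r0,B.r0,B.r1,C.r0)
under SC → 1000 1002 1020 1022 1220 1222 2002 2022 2222
under TSO → 1000 1002 1020 1022 1220 1222 2000 2002 2020 2022 2220 2222
under PSO → 1000 1002 1020 1022 1220 1222 2000 2002 2020 2022 2220 2222
target 2220 ∈ {TSO,PSO}

SC:no TSO:yes PSO:yes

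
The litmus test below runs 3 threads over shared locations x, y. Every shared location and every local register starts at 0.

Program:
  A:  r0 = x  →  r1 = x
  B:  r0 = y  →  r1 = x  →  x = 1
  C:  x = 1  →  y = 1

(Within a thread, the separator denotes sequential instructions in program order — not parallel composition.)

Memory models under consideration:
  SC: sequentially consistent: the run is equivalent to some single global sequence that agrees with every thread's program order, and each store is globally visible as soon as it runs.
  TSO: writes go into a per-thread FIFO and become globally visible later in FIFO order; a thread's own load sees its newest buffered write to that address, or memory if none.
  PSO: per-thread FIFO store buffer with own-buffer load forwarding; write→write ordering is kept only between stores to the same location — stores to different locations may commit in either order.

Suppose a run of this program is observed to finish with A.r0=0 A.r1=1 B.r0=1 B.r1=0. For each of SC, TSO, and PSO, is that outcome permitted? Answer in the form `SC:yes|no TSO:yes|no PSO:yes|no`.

SC:no TSO:no PSO:yes

outcome vector order: (A.r0,A.r1,B.r0,B.r1)
SC: 9 outcomes — {0000, 0001, 0011, 0100, 0101, 0111, 1100, 1101, 1111}
TSO: 9 outcomes — {0000, 0001, 0011, 0100, 0101, 0111, 1100, 1101, 1111}
PSO: 12 outcomes — {0000, 0001, 0010, 0011, 0100, 0101, 0110, 0111, 1100, 1101, 1110, 1111}
target 0110 ∈ {PSO}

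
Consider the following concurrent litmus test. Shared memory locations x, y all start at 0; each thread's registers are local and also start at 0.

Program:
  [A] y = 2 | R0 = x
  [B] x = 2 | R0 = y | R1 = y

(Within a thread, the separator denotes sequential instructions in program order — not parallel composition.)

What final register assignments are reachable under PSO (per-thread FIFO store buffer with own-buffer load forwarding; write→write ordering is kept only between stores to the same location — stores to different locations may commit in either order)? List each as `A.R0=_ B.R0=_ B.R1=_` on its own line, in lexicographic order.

outcome vector order: (A.R0,B.R0,B.R1)
|PSO outcomes| = 6

A.R0=0 B.R0=0 B.R1=0
A.R0=0 B.R0=0 B.R1=2
A.R0=0 B.R0=2 B.R1=2
A.R0=2 B.R0=0 B.R1=0
A.R0=2 B.R0=0 B.R1=2
A.R0=2 B.R0=2 B.R1=2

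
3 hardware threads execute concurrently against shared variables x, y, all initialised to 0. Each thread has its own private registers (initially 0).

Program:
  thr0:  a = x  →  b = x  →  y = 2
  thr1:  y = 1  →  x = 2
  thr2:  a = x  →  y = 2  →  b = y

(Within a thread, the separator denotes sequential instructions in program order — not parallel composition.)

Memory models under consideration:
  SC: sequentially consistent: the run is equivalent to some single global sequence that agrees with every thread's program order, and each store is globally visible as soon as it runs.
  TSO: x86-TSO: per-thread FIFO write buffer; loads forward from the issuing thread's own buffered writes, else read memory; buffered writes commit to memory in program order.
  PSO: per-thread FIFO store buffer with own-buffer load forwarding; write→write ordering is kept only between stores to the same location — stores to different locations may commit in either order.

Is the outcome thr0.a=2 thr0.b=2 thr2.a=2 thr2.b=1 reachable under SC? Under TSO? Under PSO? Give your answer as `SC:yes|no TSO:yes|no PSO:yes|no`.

SC:no TSO:no PSO:yes

outcome vector order: (thr0.a,thr0.b,thr2.a,thr2.b)
under SC → <0 0 0 1>, <0 0 0 2>, <0 0 2 2>, <0 2 0 1>, <0 2 0 2>, <0 2 2 2>, <2 2 0 1>, <2 2 0 2>, <2 2 2 2>
under TSO → <0 0 0 1>, <0 0 0 2>, <0 0 2 2>, <0 2 0 1>, <0 2 0 2>, <0 2 2 2>, <2 2 0 1>, <2 2 0 2>, <2 2 2 2>
under PSO → <0 0 0 1>, <0 0 0 2>, <0 0 2 1>, <0 0 2 2>, <0 2 0 1>, <0 2 0 2>, <0 2 2 1>, <0 2 2 2>, <2 2 0 1>, <2 2 0 2>, <2 2 2 1>, <2 2 2 2>
target <2 2 2 1> ∈ {PSO}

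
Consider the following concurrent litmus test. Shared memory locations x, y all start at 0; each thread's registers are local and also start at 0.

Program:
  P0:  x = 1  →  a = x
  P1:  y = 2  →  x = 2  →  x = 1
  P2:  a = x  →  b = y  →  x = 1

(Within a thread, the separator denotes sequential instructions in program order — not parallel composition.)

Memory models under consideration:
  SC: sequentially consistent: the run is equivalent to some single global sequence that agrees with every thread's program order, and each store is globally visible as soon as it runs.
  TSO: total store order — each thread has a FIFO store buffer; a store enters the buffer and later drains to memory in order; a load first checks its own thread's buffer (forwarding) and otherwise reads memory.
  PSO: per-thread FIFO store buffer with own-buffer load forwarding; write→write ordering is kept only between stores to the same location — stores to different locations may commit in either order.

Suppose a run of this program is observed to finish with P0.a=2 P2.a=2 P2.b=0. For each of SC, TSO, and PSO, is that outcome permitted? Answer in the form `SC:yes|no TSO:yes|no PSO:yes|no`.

outcome vector order: (P0.a,P2.a,P2.b)
under SC → 100; 102; 110; 112; 122; 200; 202; 210; 212; 222
under TSO → 100; 102; 110; 112; 122; 200; 202; 210; 212; 222
under PSO → 100; 102; 110; 112; 120; 122; 200; 202; 210; 212; 220; 222
target 220 ∈ {PSO}

SC:no TSO:no PSO:yes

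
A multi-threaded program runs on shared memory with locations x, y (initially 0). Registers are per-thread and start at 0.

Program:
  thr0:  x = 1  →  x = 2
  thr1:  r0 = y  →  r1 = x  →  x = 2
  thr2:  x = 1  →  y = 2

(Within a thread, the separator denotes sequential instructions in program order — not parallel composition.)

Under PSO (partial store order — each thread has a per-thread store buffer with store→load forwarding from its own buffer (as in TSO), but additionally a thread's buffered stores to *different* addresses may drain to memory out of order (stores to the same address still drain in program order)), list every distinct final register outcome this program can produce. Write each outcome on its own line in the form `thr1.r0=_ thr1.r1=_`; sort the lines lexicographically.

thr1.r0=0 thr1.r1=0
thr1.r0=0 thr1.r1=1
thr1.r0=0 thr1.r1=2
thr1.r0=2 thr1.r1=0
thr1.r0=2 thr1.r1=1
thr1.r0=2 thr1.r1=2

outcome vector order: (thr1.r0,thr1.r1)
|PSO outcomes| = 6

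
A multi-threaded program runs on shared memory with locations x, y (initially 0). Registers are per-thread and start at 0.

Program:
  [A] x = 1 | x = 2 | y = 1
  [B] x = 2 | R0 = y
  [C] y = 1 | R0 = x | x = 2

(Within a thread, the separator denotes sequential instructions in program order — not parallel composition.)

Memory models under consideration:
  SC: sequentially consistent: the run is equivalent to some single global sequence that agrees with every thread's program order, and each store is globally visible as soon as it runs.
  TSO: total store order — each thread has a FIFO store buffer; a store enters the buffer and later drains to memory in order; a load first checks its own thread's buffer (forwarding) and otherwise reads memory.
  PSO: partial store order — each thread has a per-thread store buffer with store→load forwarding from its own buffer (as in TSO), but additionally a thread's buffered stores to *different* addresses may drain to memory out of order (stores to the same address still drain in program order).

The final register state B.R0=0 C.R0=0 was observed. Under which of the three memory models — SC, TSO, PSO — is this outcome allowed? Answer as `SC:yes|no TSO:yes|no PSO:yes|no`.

outcome vector order: (B.R0,C.R0)
under SC → (0,1), (0,2), (1,0), (1,1), (1,2)
under TSO → (0,0), (0,1), (0,2), (1,0), (1,1), (1,2)
under PSO → (0,0), (0,1), (0,2), (1,0), (1,1), (1,2)
target (0,0) ∈ {TSO,PSO}

SC:no TSO:yes PSO:yes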